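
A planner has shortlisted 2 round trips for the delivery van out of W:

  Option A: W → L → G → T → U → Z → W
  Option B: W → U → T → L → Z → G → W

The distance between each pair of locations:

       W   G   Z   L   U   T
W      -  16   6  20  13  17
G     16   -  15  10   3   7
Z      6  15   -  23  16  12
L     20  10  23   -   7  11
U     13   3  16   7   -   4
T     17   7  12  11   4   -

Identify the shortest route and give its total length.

63 — Option A is the shortest.

Option A: 20 + 10 + 7 + 4 + 16 + 6 = 63
Option B: 13 + 4 + 11 + 23 + 15 + 16 = 82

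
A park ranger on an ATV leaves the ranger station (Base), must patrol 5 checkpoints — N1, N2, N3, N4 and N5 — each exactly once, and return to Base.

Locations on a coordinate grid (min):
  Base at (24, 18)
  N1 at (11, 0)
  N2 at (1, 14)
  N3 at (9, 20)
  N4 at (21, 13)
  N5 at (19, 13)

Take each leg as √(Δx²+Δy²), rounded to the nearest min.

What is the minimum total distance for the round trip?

Base→N1→N2→N3→N4→N5→Base: 22+17+10+14+2+7 = 72
Base→N1→N2→N3→N5→N4→Base: 22+17+10+12+2+6 = 69
Base→N1→N2→N4→N3→N5→Base: 22+17+20+14+12+7 = 92
Base→N1→N2→N4→N5→N3→Base: 22+17+20+2+12+15 = 88
Base→N1→N2→N5→N3→N4→Base: 22+17+18+12+14+6 = 89
Base→N1→N2→N5→N4→N3→Base: 22+17+18+2+14+15 = 88
Base→N1→N3→N2→N4→N5→Base: 22+20+10+20+2+7 = 81
Base→N1→N3→N2→N5→N4→Base: 22+20+10+18+2+6 = 78
Base→N1→N3→N4→N2→N5→Base: 22+20+14+20+18+7 = 101
Base→N1→N3→N4→N5→N2→Base: 22+20+14+2+18+23 = 99
Base→N1→N3→N5→N2→N4→Base: 22+20+12+18+20+6 = 98
Base→N1→N3→N5→N4→N2→Base: 22+20+12+2+20+23 = 99
Base→N1→N4→N2→N3→N5→Base: 22+16+20+10+12+7 = 87
Base→N1→N4→N2→N5→N3→Base: 22+16+20+18+12+15 = 103
… (46 more)
Base→N3→N2→N1→N5→N4→Base: 15+10+17+15+2+6 = 65  ← best
The minimum is 65.
One optimal route: Base → N3 → N2 → N1 → N5 → N4 → Base (or its reverse).

Shortest round trip = 65 min.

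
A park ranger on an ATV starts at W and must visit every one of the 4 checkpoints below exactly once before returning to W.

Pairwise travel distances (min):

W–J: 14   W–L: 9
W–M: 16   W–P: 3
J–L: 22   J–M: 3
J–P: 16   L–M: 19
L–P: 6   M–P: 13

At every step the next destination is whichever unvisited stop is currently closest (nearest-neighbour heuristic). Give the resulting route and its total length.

From W: distances to unvisited — P=3, L=9, J=14, M=16. Nearest is P (3).
From P: distances to unvisited — L=6, M=13, J=16. Nearest is L (6).
From L: distances to unvisited — M=19, J=22. Nearest is M (19).
From M: distances to unvisited — J=3. Nearest is J (3).
Return J→W: 14.
Total = 3 + 6 + 19 + 3 + 14 = 45.

45 min along W → P → L → M → J → W.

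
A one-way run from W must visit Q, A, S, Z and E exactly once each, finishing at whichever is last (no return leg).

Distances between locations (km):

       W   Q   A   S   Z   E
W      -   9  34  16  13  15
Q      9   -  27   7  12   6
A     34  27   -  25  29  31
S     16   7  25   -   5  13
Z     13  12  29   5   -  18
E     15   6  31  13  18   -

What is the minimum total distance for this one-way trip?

Minimum one-way distance = 62 km.

There are 5! = 120 possible orderings.
W → Q → A → S → Z → E: 9+27+25+5+18 = 84
W → Q → A → S → E → Z: 9+27+25+13+18 = 92
W → Q → A → Z → S → E: 9+27+29+5+13 = 83
W → Q → A → Z → E → S: 9+27+29+18+13 = 96
W → Q → A → E → S → Z: 9+27+31+13+5 = 85
W → Q → A → E → Z → S: 9+27+31+18+5 = 90
W → Q → S → A → Z → E: 9+7+25+29+18 = 88
W → Q → S → A → E → Z: 9+7+25+31+18 = 90
W → Q → S → Z → A → E: 9+7+5+29+31 = 81
W → Q → S → Z → E → A: 9+7+5+18+31 = 70
W → Q → S → E → A → Z: 9+7+13+31+29 = 89
W → Q → S → E → Z → A: 9+7+13+18+29 = 76
W → Q → Z → A → S → E: 9+12+29+25+13 = 88
W → Q → Z → A → E → S: 9+12+29+31+13 = 94
… (106 more)
W → Q → E → S → Z → A: 9+6+13+5+29 = 62  ← best
The minimum is 62.
One shortest path: W → Q → E → S → Z → A.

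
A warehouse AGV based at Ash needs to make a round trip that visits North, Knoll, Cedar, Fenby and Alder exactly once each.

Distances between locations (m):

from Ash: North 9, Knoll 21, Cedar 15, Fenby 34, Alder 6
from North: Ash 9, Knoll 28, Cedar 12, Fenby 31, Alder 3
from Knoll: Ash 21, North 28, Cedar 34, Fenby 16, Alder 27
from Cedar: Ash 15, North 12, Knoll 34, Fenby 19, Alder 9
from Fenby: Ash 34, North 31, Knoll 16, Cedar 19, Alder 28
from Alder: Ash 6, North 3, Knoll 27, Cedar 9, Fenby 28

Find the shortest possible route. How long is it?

Ash → North → Knoll → Cedar → Fenby → Alder → Ash: 9+28+34+19+28+6 = 124
Ash → North → Knoll → Cedar → Alder → Fenby → Ash: 9+28+34+9+28+34 = 142
Ash → North → Knoll → Fenby → Cedar → Alder → Ash: 9+28+16+19+9+6 = 87
Ash → North → Knoll → Fenby → Alder → Cedar → Ash: 9+28+16+28+9+15 = 105
Ash → North → Knoll → Alder → Cedar → Fenby → Ash: 9+28+27+9+19+34 = 126
Ash → North → Knoll → Alder → Fenby → Cedar → Ash: 9+28+27+28+19+15 = 126
Ash → North → Cedar → Knoll → Fenby → Alder → Ash: 9+12+34+16+28+6 = 105
Ash → North → Cedar → Knoll → Alder → Fenby → Ash: 9+12+34+27+28+34 = 144
Ash → North → Cedar → Fenby → Knoll → Alder → Ash: 9+12+19+16+27+6 = 89
Ash → North → Cedar → Fenby → Alder → Knoll → Ash: 9+12+19+28+27+21 = 116
Ash → North → Cedar → Alder → Knoll → Fenby → Ash: 9+12+9+27+16+34 = 107
Ash → North → Cedar → Alder → Fenby → Knoll → Ash: 9+12+9+28+16+21 = 95
Ash → North → Fenby → Knoll → Cedar → Alder → Ash: 9+31+16+34+9+6 = 105
Ash → North → Fenby → Knoll → Alder → Cedar → Ash: 9+31+16+27+9+15 = 107
… (46 more)
Ash → North → Alder → Cedar → Fenby → Knoll → Ash: 9+3+9+19+16+21 = 77  ← best
The minimum is 77.
One optimal route: Ash → North → Alder → Cedar → Fenby → Knoll → Ash (or its reverse).

Minimum total distance: 77 m.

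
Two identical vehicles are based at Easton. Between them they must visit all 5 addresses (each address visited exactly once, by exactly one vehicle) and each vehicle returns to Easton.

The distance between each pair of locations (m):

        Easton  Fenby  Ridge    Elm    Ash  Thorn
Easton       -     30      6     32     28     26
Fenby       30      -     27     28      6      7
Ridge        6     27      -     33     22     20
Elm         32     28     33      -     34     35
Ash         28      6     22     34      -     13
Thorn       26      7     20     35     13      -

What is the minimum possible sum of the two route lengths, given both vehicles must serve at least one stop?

117 m — the smallest possible combined total.

There are 2^4 − 1 = 15 ways to divide the 5 stops into two non-empty groups. For each, the best each vehicle can do is its own shortest tour through its group:
  {Fenby} + {Ridge, Elm, Ash, Thorn}: 60 + 105 = 165
  {Ridge} + {Fenby, Elm, Ash, Thorn}: 12 + 105 = 117
  {Fenby, Ridge} + {Elm, Ash, Thorn}: 63 + 105 = 168
  {Elm} + {Fenby, Ridge, Ash, Thorn}: 64 + 67 = 131
  {Fenby, Elm} + {Ridge, Ash, Thorn}: 90 + 67 = 157
  {Ridge, Elm} + {Fenby, Ash, Thorn}: 71 + 67 = 138
  … (15 splits in total)
Best: vehicle 1 Easton → Ridge → Easton = 12; vehicle 2 Easton → Elm → Fenby → Ash → Thorn → Easton = 105; combined 117.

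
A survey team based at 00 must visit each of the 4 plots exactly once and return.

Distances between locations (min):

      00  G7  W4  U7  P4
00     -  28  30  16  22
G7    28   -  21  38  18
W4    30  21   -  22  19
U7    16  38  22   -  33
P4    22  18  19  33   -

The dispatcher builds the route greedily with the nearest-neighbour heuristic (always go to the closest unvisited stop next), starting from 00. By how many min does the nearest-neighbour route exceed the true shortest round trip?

From 00: U7=16, P4=22, G7=28, W4=30 → choose U7 (16).
From U7: W4=22, P4=33, G7=38 → choose W4 (22).
From W4: P4=19, G7=21 → choose P4 (19).
From P4: G7=18 → choose G7 (18).
NN route 00 → U7 → W4 → P4 → G7 → 00 costs 103.
Optimal: 00 → U7 → W4 → G7 → P4 → 00 costs 99 (by enumerating all 12 distinct tours).
Excess = 103 − 99 = 4.

4 min longer than the optimal tour.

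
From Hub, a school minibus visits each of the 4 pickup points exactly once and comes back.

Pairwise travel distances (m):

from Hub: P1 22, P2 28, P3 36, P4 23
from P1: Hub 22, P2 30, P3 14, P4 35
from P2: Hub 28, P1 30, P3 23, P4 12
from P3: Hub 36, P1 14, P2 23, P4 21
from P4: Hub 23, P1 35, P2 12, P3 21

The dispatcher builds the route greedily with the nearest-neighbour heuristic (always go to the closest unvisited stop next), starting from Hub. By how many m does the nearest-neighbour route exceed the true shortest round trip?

From Hub: P1=22, P4=23, P2=28, P3=36 → choose P1 (22).
From P1: P3=14, P2=30, P4=35 → choose P3 (14).
From P3: P4=21, P2=23 → choose P4 (21).
From P4: P2=12 → choose P2 (12).
NN route Hub → P1 → P3 → P4 → P2 → Hub costs 97.
Optimal: Hub → P1 → P3 → P2 → P4 → Hub costs 94 (by enumerating all 12 distinct tours).
Excess = 97 − 94 = 3.

3 m longer than the optimal tour.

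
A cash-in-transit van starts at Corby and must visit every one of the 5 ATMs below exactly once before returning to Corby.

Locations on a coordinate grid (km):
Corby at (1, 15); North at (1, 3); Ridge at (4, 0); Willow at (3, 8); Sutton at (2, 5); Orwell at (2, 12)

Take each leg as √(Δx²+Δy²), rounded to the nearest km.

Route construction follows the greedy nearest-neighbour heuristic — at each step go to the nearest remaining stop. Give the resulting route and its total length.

Nearest-neighbour total = 31 km; route Corby → Orwell → Willow → Sutton → North → Ridge → Corby.

From Corby: distances to unvisited — Orwell=3, Willow=7, Sutton=10, North=12, Ridge=15. Nearest is Orwell (3).
From Orwell: distances to unvisited — Willow=4, Sutton=7, North=9, Ridge=12. Nearest is Willow (4).
From Willow: distances to unvisited — Sutton=3, North=5, Ridge=8. Nearest is Sutton (3).
From Sutton: distances to unvisited — North=2, Ridge=5. Nearest is North (2).
From North: distances to unvisited — Ridge=4. Nearest is Ridge (4).
Return Ridge→Corby: 15.
Total = 3 + 4 + 3 + 2 + 4 + 15 = 31.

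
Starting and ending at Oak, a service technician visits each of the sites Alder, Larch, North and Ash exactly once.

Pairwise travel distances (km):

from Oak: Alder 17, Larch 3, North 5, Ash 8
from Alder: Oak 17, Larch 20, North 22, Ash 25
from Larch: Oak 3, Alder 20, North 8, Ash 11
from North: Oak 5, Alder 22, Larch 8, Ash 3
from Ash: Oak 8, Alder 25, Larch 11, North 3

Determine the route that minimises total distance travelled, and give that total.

56 km — the shortest possible round trip.

With 4 stops there are 4!/2 = 12 distinct round trips (a route and its reverse cost the same).
Oak-Alder-Larch-North-Ash-Oak: 17+20+8+3+8 = 56
Oak-Alder-Larch-Ash-North-Oak: 17+20+11+3+5 = 56
Oak-Alder-North-Larch-Ash-Oak: 17+22+8+11+8 = 66
Oak-Alder-North-Ash-Larch-Oak: 17+22+3+11+3 = 56
Oak-Alder-Ash-Larch-North-Oak: 17+25+11+8+5 = 66
Oak-Alder-Ash-North-Larch-Oak: 17+25+3+8+3 = 56
Oak-Larch-Alder-North-Ash-Oak: 3+20+22+3+8 = 56
Oak-Larch-Alder-Ash-North-Oak: 3+20+25+3+5 = 56
Oak-Larch-North-Alder-Ash-Oak: 3+8+22+25+8 = 66
Oak-Larch-Ash-Alder-North-Oak: 3+11+25+22+5 = 66
Oak-North-Alder-Larch-Ash-Oak: 5+22+20+11+8 = 66
Oak-North-Larch-Alder-Ash-Oak: 5+8+20+25+8 = 66
The minimum is 56.
One optimal route: Oak → Alder → Larch → North → Ash → Oak (or its reverse).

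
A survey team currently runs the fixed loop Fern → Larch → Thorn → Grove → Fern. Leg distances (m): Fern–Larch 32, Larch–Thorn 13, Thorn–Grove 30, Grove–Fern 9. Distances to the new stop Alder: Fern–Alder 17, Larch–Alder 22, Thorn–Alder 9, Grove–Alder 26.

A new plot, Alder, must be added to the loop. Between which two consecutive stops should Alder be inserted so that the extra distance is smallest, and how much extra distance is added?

Insertion cost between consecutive stops i–j is d(i,Alder) + d(Alder,j) − d(i,j):
  between Fern and Larch: 17 + 22 − 32 = 7
  between Larch and Thorn: 22 + 9 − 13 = 18
  between Thorn and Grove: 9 + 26 − 30 = 5
  between Grove and Fern: 26 + 17 − 9 = 34
Cheapest insertion is between Thorn and Grove, adding 5.
New total = 84 + 5 = 89.

+5 m — insert Alder between Thorn and Grove.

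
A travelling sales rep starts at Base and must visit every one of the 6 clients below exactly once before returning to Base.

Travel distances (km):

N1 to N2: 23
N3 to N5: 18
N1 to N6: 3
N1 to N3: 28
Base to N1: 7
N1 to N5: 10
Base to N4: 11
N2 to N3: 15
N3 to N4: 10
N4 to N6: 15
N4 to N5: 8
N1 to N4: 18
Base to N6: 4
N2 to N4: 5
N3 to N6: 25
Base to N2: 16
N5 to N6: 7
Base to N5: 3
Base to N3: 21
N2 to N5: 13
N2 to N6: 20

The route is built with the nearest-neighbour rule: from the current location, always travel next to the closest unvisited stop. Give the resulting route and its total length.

Nearest-neighbour total = 72 km; route Base → N5 → N6 → N1 → N4 → N2 → N3 → Base.

From Base: distances to unvisited — N5=3, N6=4, N1=7, N4=11, N2=16, N3=21. Nearest is N5 (3).
From N5: distances to unvisited — N6=7, N4=8, N1=10, N2=13, N3=18. Nearest is N6 (7).
From N6: distances to unvisited — N1=3, N4=15, N2=20, N3=25. Nearest is N1 (3).
From N1: distances to unvisited — N4=18, N2=23, N3=28. Nearest is N4 (18).
From N4: distances to unvisited — N2=5, N3=10. Nearest is N2 (5).
From N2: distances to unvisited — N3=15. Nearest is N3 (15).
Return N3→Base: 21.
Total = 3 + 7 + 3 + 18 + 5 + 15 + 21 = 72.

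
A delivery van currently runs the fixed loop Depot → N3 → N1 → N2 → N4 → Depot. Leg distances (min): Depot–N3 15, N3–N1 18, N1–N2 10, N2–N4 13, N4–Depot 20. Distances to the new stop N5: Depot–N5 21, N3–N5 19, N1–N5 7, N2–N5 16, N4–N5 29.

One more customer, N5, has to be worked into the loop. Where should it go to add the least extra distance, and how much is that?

Insertion cost between consecutive stops i–j is d(i,N5) + d(N5,j) − d(i,j):
  between Depot and N3: 21 + 19 − 15 = 25
  between N3 and N1: 19 + 7 − 18 = 8
  between N1 and N2: 7 + 16 − 10 = 13
  between N2 and N4: 16 + 29 − 13 = 32
  between N4 and Depot: 29 + 21 − 20 = 30
Cheapest insertion is between N3 and N1, adding 8.
New total = 76 + 8 = 84.

Minimum extra distance: 8 min, inserting N5 between N3 and N1.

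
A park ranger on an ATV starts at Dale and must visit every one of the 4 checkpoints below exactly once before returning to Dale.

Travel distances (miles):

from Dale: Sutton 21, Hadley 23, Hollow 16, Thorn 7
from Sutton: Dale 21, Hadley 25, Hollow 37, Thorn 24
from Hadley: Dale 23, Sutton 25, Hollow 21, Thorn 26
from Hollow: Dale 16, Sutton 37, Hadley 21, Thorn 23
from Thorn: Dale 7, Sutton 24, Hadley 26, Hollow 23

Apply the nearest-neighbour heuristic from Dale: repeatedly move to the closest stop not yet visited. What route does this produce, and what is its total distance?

Dale → [Thorn:7 / Hollow:16 / Sutton:21 / Hadley:23] → Thorn (7)
Thorn → [Hollow:23 / Sutton:24 / Hadley:26] → Hollow (23)
Hollow → [Hadley:21 / Sutton:37] → Hadley (21)
Hadley → [Sutton:25] → Sutton (25)
Return Sutton→Dale: 21.
Total = 7 + 23 + 21 + 25 + 21 = 97.

Total distance 97 miles via the nearest-neighbour route Dale → Thorn → Hollow → Hadley → Sutton → Dale.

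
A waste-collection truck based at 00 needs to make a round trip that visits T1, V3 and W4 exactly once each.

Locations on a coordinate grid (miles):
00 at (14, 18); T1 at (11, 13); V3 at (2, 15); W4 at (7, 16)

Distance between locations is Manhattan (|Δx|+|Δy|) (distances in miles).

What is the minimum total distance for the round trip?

34 miles — the shortest possible round trip.

There are 3 distinct closed tours to check (reversals are equivalent).
00→T1→V3→W4→00: 8+11+6+9 = 34
00→T1→W4→V3→00: 8+7+6+15 = 36
00→V3→T1→W4→00: 15+11+7+9 = 42
The minimum is 34.
One optimal route: 00 → T1 → V3 → W4 → 00 (or its reverse).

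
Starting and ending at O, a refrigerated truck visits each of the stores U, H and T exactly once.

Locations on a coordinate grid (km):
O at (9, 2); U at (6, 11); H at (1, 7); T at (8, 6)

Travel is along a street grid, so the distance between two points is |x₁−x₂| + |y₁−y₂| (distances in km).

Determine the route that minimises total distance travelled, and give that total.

O→U→H→T→O: 12+9+8+5 = 34
O→U→T→H→O: 12+7+8+13 = 40
O→H→U→T→O: 13+9+7+5 = 34
The minimum is 34.
One optimal route: O → U → H → T → O (or its reverse).

34 km — the shortest possible round trip.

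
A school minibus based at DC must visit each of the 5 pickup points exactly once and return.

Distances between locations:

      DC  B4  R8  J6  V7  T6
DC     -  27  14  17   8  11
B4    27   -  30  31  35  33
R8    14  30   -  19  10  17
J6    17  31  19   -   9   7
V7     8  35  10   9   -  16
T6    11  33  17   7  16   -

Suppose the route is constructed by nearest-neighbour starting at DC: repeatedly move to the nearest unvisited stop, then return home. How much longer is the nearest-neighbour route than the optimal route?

From DC: V7=8, T6=11, R8=14, J6=17, B4=27 → choose V7 (8).
From V7: J6=9, R8=10, T6=16, B4=35 → choose J6 (9).
From J6: T6=7, R8=19, B4=31 → choose T6 (7).
From T6: R8=17, B4=33 → choose R8 (17).
From R8: B4=30 → choose B4 (30).
NN route DC → V7 → J6 → T6 → R8 → B4 → DC costs 98.
Optimal: DC → B4 → R8 → V7 → J6 → T6 → DC costs 94 (by enumerating all 60 distinct tours).
Excess = 98 − 94 = 4.

Excess over optimum: 4.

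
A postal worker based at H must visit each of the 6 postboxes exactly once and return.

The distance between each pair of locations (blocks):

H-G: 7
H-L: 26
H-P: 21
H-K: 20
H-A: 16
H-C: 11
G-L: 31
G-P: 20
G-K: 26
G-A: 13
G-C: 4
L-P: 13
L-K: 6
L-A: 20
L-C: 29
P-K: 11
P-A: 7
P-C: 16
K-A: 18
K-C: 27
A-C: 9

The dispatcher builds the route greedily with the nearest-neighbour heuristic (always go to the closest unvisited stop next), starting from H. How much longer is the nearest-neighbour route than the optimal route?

The nearest-neighbour route is 4 blocks longer than optimal.

H: G=7, C=11, A=16, K=20, P=21, L=26 ⇒ G
G: C=4, A=13, P=20, K=26, L=31 ⇒ C
C: A=9, P=16, K=27, L=29 ⇒ A
A: P=7, K=18, L=20 ⇒ P
P: K=11, L=13 ⇒ K
K: L=6 ⇒ L
NN route H → G → C → A → P → K → L → H costs 70.
Optimal: H → G → C → A → P → L → K → H costs 66 (by enumerating all 360 distinct tours).
Excess = 70 − 66 = 4.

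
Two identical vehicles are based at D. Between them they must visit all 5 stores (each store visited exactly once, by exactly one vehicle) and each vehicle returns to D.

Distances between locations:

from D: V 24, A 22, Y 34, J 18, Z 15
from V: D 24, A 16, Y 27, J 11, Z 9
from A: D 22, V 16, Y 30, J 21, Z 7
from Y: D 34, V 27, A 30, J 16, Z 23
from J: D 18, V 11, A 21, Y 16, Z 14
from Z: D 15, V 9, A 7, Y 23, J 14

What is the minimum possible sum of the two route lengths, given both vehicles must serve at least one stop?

129 — the smallest possible combined total.

There are 2^4 − 1 = 15 ways to divide the 5 stops into two non-empty groups. For each, the best each vehicle can do is its own shortest tour through its group:
  {V} + {A, Y, J, Z}: 48 + 86 = 134
  {A} + {V, Y, J, Z}: 44 + 85 = 129
  {V, A} + {Y, J, Z}: 62 + 72 = 134
  {Y} + {V, A, J, Z}: 68 + 67 = 135
  {V, Y} + {A, J, Z}: 85 + 61 = 146
  {A, Y} + {V, J, Z}: 86 + 53 = 139
  … (15 splits in total)
Best: vehicle 1 D → A → D = 44; vehicle 2 D → Y → J → V → Z → D = 85; combined 129.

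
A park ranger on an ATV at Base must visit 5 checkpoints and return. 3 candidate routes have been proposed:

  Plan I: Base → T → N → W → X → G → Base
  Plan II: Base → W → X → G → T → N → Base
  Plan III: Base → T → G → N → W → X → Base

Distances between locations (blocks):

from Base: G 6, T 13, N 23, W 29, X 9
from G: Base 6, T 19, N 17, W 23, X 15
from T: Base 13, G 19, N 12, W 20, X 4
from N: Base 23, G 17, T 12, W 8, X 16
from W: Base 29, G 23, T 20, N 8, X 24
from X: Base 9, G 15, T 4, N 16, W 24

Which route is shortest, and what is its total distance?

Shortest is Plan I, total 78 blocks.

Plan I: 13 + 12 + 8 + 24 + 15 + 6 = 78
Plan II: 29 + 24 + 15 + 19 + 12 + 23 = 122
Plan III: 13 + 19 + 17 + 8 + 24 + 9 = 90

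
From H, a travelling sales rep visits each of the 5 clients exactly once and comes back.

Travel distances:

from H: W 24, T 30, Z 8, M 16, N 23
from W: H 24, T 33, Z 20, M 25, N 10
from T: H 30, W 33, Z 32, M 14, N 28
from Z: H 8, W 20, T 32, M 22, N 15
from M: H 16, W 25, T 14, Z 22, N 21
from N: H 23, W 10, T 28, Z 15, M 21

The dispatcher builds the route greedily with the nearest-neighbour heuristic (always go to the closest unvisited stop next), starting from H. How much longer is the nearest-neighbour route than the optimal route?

The nearest-neighbour route is 6 longer than optimal.

From H: Z=8, M=16, N=23, W=24, T=30 → choose Z (8).
From Z: N=15, W=20, M=22, T=32 → choose N (15).
From N: W=10, M=21, T=28 → choose W (10).
From W: M=25, T=33 → choose M (25).
From M: T=14 → choose T (14).
NN route H → Z → N → W → M → T → H costs 102.
Optimal: H → Z → W → N → T → M → H costs 96 (by enumerating all 60 distinct tours).
Excess = 102 − 96 = 6.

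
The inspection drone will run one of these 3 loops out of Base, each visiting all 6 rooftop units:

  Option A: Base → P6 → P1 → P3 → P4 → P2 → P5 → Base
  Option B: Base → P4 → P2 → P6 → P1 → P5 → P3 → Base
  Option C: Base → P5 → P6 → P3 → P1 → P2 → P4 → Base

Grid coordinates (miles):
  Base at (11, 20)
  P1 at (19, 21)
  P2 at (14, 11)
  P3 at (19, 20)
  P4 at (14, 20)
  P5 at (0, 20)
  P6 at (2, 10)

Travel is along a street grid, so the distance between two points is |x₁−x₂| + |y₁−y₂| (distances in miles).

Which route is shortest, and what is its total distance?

Option A: 19 + 28 + 1 + 5 + 9 + 23 + 11 = 96
Option B: 3 + 9 + 13 + 28 + 20 + 19 + 8 = 100
Option C: 11 + 12 + 27 + 1 + 15 + 9 + 3 = 78

Shortest is Option C, total 78 miles.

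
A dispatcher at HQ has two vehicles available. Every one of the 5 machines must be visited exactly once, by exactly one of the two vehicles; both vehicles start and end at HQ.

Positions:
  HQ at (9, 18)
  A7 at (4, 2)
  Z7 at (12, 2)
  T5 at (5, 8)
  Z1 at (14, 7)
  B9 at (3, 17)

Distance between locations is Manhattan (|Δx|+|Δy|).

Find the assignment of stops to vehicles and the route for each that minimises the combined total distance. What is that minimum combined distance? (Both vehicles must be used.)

Check every non-empty split of the stops between the two vehicles; for each half take its own optimal tour:
  {A7} + {Z7, T5, Z1, B9}: 42 + 54 = 96
  {Z7} + {A7, T5, Z1, B9}: 38 + 56 = 94
  {A7, Z7} + {T5, Z1, B9}: 48 + 44 = 92
  {T5} + {A7, Z7, Z1, B9}: 28 + 54 = 82
  {A7, T5} + {Z7, Z1, B9}: 42 + 54 = 96
  {Z7, T5} + {A7, Z1, B9}: 46 + 54 = 100
  … (15 splits in total)
  {A7, Z7, T5, Z1} + {B9}: 52 + 14 = 66  ← best
Best: vehicle 1 HQ → T5 → A7 → Z7 → Z1 → HQ = 52; vehicle 2 HQ → B9 → HQ = 14; combined 66.

Minimum combined distance: 66.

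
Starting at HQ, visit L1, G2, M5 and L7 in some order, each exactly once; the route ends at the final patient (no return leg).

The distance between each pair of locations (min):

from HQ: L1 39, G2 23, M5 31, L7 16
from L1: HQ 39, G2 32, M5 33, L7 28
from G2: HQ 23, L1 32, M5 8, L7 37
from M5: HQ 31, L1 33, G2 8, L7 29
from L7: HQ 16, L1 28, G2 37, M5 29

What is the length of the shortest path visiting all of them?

Minimum one-way distance = 84 min.

There are 4! = 24 possible orderings.
HQ - L1 - G2 - M5 - L7: 39+32+8+29 = 108
HQ - L1 - G2 - L7 - M5: 39+32+37+29 = 137
HQ - L1 - M5 - G2 - L7: 39+33+8+37 = 117
HQ - L1 - M5 - L7 - G2: 39+33+29+37 = 138
HQ - L1 - L7 - G2 - M5: 39+28+37+8 = 112
HQ - L1 - L7 - M5 - G2: 39+28+29+8 = 104
HQ - G2 - L1 - M5 - L7: 23+32+33+29 = 117
HQ - G2 - L1 - L7 - M5: 23+32+28+29 = 112
HQ - G2 - M5 - L1 - L7: 23+8+33+28 = 92
HQ - G2 - M5 - L7 - L1: 23+8+29+28 = 88
HQ - G2 - L7 - L1 - M5: 23+37+28+33 = 121
HQ - G2 - L7 - M5 - L1: 23+37+29+33 = 122
HQ - M5 - L1 - G2 - L7: 31+33+32+37 = 133
HQ - M5 - L1 - L7 - G2: 31+33+28+37 = 129
… (10 more)
HQ - L7 - L1 - G2 - M5: 16+28+32+8 = 84  ← best
The minimum is 84.
One shortest path: HQ → L7 → L1 → G2 → M5.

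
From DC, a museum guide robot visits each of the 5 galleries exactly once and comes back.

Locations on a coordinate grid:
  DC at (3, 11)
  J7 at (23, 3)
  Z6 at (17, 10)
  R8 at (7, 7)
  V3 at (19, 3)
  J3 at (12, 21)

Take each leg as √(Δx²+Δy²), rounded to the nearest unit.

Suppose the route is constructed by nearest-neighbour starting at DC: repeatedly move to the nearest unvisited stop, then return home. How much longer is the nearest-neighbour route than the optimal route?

From DC: R8=6, J3=13, Z6=14, V3=18, J7=22 → choose R8 (6).
From R8: Z6=10, V3=13, J3=15, J7=16 → choose Z6 (10).
From Z6: V3=7, J7=9, J3=12 → choose V3 (7).
From V3: J7=4, J3=19 → choose J7 (4).
From J7: J3=21 → choose J3 (21).
NN route DC → R8 → Z6 → V3 → J7 → J3 → DC costs 61.
Optimal: DC → R8 → V3 → J7 → Z6 → J3 → DC costs 57 (by enumerating all 60 distinct tours).
Excess = 61 − 57 = 4.

The nearest-neighbour route is 4 longer than optimal.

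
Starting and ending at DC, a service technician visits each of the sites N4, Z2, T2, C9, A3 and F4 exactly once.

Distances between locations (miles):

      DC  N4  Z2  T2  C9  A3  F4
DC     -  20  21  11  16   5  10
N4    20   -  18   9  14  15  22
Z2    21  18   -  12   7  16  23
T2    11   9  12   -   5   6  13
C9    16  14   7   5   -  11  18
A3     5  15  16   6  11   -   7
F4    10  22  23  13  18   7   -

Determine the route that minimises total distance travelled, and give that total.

Minimum total distance: 73 miles.

With 6 stops there are 6!/2 = 360 distinct round trips (a route and its reverse cost the same).
DC → N4 → Z2 → T2 → C9 → A3 → F4 → DC: 20+18+12+5+11+7+10 = 83
DC → N4 → Z2 → T2 → C9 → F4 → A3 → DC: 20+18+12+5+18+7+5 = 85
DC → N4 → Z2 → T2 → A3 → C9 → F4 → DC: 20+18+12+6+11+18+10 = 95
DC → N4 → Z2 → T2 → A3 → F4 → C9 → DC: 20+18+12+6+7+18+16 = 97
DC → N4 → Z2 → T2 → F4 → C9 → A3 → DC: 20+18+12+13+18+11+5 = 97
DC → N4 → Z2 → T2 → F4 → A3 → C9 → DC: 20+18+12+13+7+11+16 = 97
DC → N4 → Z2 → C9 → T2 → A3 → F4 → DC: 20+18+7+5+6+7+10 = 73
DC → N4 → Z2 → C9 → T2 → F4 → A3 → DC: 20+18+7+5+13+7+5 = 75
… (352 more)
The minimum is 73.
One optimal route: DC → N4 → Z2 → C9 → T2 → A3 → F4 → DC (or its reverse).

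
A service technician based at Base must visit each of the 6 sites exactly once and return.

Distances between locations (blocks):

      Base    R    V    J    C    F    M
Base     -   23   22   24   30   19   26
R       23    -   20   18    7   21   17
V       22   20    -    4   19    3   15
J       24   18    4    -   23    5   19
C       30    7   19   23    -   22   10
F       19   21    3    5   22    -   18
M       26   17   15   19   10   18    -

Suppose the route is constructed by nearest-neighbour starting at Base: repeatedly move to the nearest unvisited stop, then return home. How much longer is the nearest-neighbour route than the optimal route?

From Base: F=19, V=22, R=23, J=24, M=26, C=30 → choose F (19).
From F: V=3, J=5, M=18, R=21, C=22 → choose V (3).
From V: J=4, M=15, C=19, R=20 → choose J (4).
From J: R=18, M=19, C=23 → choose R (18).
From R: C=7, M=17 → choose C (7).
From C: M=10 → choose M (10).
NN route Base → F → V → J → R → C → M → Base costs 87.
Optimal: Base → R → C → M → V → J → F → Base costs 83 (by enumerating all 360 distinct tours).
Excess = 87 − 83 = 4.

The nearest-neighbour route is 4 blocks longer than optimal.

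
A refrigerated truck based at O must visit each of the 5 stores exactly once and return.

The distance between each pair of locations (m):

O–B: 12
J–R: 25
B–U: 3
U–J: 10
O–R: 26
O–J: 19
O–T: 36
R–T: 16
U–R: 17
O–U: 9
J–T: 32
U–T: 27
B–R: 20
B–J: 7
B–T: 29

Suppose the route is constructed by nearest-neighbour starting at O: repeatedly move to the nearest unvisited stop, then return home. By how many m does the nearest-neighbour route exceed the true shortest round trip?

O: U=9, B=12, J=19, R=26, T=36 ⇒ U
U: B=3, J=10, R=17, T=27 ⇒ B
B: J=7, R=20, T=29 ⇒ J
J: R=25, T=32 ⇒ R
R: T=16 ⇒ T
NN route O → U → B → J → R → T → O costs 96.
Optimal: O → B → J → T → R → U → O costs 93 (by enumerating all 60 distinct tours).
Excess = 96 − 93 = 3.

The nearest-neighbour route is 3 m longer than optimal.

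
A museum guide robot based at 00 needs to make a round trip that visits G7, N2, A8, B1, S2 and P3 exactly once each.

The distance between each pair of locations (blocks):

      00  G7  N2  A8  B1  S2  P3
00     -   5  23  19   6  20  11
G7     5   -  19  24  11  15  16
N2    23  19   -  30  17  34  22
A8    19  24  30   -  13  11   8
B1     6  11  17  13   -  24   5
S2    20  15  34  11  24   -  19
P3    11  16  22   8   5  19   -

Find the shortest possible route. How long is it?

Shortest round trip = 84 blocks.

There are 360 distinct closed tours to check (reversals are equivalent).
00 → G7 → N2 → A8 → B1 → S2 → P3 → 00: 5+19+30+13+24+19+11 = 121
00 → G7 → N2 → A8 → B1 → P3 → S2 → 00: 5+19+30+13+5+19+20 = 111
00 → G7 → N2 → A8 → S2 → B1 → P3 → 00: 5+19+30+11+24+5+11 = 105
00 → G7 → N2 → A8 → S2 → P3 → B1 → 00: 5+19+30+11+19+5+6 = 95
00 → G7 → N2 → A8 → P3 → B1 → S2 → 00: 5+19+30+8+5+24+20 = 111
00 → G7 → N2 → A8 → P3 → S2 → B1 → 00: 5+19+30+8+19+24+6 = 111
00 → G7 → N2 → B1 → A8 → S2 → P3 → 00: 5+19+17+13+11+19+11 = 95
00 → G7 → N2 → B1 → A8 → P3 → S2 → 00: 5+19+17+13+8+19+20 = 101
… (352 more)
00 → G7 → S2 → A8 → P3 → N2 → B1 → 00: 5+15+11+8+22+17+6 = 84  ← best
The minimum is 84.
One optimal route: 00 → G7 → S2 → A8 → P3 → N2 → B1 → 00 (or its reverse).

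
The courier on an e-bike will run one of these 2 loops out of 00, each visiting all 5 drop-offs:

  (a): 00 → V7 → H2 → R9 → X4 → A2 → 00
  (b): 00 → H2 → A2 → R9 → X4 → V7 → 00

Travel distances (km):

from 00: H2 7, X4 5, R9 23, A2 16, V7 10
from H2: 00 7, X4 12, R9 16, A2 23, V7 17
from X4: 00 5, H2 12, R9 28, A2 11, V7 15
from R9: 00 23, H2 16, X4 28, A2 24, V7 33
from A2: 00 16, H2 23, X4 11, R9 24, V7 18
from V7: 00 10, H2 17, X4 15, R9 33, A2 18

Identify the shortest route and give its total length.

98 km — (a) is the shortest.

(a): 10 + 17 + 16 + 28 + 11 + 16 = 98
(b): 7 + 23 + 24 + 28 + 15 + 10 = 107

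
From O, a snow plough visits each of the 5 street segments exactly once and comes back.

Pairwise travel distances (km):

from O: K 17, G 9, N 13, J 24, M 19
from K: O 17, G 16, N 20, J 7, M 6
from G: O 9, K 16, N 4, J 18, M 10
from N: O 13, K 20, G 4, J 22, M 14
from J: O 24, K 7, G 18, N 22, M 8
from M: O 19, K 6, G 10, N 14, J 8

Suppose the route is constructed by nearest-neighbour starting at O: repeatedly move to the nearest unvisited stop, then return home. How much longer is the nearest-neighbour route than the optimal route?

5 km longer than the optimal tour.

O: G=9, N=13, K=17, M=19, J=24 ⇒ G
G: N=4, M=10, K=16, J=18 ⇒ N
N: M=14, K=20, J=22 ⇒ M
M: K=6, J=8 ⇒ K
K: J=7 ⇒ J
NN route O → G → N → M → K → J → O costs 64.
Optimal: O → K → J → M → G → N → O costs 59 (by enumerating all 60 distinct tours).
Excess = 64 − 59 = 5.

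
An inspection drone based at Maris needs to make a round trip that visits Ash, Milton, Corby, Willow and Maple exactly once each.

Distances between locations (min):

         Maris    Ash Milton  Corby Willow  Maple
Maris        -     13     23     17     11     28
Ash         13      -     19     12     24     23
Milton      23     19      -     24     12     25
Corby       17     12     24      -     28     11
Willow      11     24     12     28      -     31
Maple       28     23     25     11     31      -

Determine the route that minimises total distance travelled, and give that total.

Minimum total distance: 84 min.

There are 60 distinct closed tours to check (reversals are equivalent).
Maris → Ash → Milton → Corby → Willow → Maple → Maris: 13+19+24+28+31+28 = 143
Maris → Ash → Milton → Corby → Maple → Willow → Maris: 13+19+24+11+31+11 = 109
Maris → Ash → Milton → Willow → Corby → Maple → Maris: 13+19+12+28+11+28 = 111
Maris → Ash → Milton → Willow → Maple → Corby → Maris: 13+19+12+31+11+17 = 103
Maris → Ash → Milton → Maple → Corby → Willow → Maris: 13+19+25+11+28+11 = 107
Maris → Ash → Milton → Maple → Willow → Corby → Maris: 13+19+25+31+28+17 = 133
Maris → Ash → Corby → Milton → Willow → Maple → Maris: 13+12+24+12+31+28 = 120
Maris → Ash → Corby → Milton → Maple → Willow → Maris: 13+12+24+25+31+11 = 116
Maris → Ash → Corby → Willow → Milton → Maple → Maris: 13+12+28+12+25+28 = 118
Maris → Ash → Corby → Willow → Maple → Milton → Maris: 13+12+28+31+25+23 = 132
Maris → Ash → Corby → Maple → Milton → Willow → Maris: 13+12+11+25+12+11 = 84
Maris → Ash → Corby → Maple → Willow → Milton → Maris: 13+12+11+31+12+23 = 102
Maris → Ash → Willow → Milton → Corby → Maple → Maris: 13+24+12+24+11+28 = 112
Maris → Ash → Willow → Milton → Maple → Corby → Maris: 13+24+12+25+11+17 = 102
… (46 more)
The minimum is 84.
One optimal route: Maris → Ash → Corby → Maple → Milton → Willow → Maris (or its reverse).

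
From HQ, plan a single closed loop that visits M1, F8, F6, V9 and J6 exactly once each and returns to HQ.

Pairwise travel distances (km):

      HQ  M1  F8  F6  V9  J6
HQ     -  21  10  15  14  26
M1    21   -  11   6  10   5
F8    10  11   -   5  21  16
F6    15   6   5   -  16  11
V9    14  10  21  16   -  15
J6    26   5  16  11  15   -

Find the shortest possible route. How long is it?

Minimum total distance: 55 km.

With 5 stops there are 5!/2 = 60 distinct round trips (a route and its reverse cost the same).
HQ→M1→F8→F6→V9→J6→HQ: 21+11+5+16+15+26 = 94
HQ→M1→F8→F6→J6→V9→HQ: 21+11+5+11+15+14 = 77
HQ→M1→F8→V9→F6→J6→HQ: 21+11+21+16+11+26 = 106
HQ→M1→F8→V9→J6→F6→HQ: 21+11+21+15+11+15 = 94
HQ→M1→F8→J6→F6→V9→HQ: 21+11+16+11+16+14 = 89
HQ→M1→F8→J6→V9→F6→HQ: 21+11+16+15+16+15 = 94
HQ→M1→F6→F8→V9→J6→HQ: 21+6+5+21+15+26 = 94
HQ→M1→F6→F8→J6→V9→HQ: 21+6+5+16+15+14 = 77
HQ→M1→F6→V9→F8→J6→HQ: 21+6+16+21+16+26 = 106
HQ→M1→F6→V9→J6→F8→HQ: 21+6+16+15+16+10 = 84
HQ→M1→F6→J6→F8→V9→HQ: 21+6+11+16+21+14 = 89
HQ→M1→F6→J6→V9→F8→HQ: 21+6+11+15+21+10 = 84
HQ→M1→V9→F8→F6→J6→HQ: 21+10+21+5+11+26 = 94
HQ→M1→V9→F8→J6→F6→HQ: 21+10+21+16+11+15 = 94
… (46 more)
HQ→F8→F6→M1→J6→V9→HQ: 10+5+6+5+15+14 = 55  ← best
The minimum is 55.
One optimal route: HQ → F8 → F6 → M1 → J6 → V9 → HQ (or its reverse).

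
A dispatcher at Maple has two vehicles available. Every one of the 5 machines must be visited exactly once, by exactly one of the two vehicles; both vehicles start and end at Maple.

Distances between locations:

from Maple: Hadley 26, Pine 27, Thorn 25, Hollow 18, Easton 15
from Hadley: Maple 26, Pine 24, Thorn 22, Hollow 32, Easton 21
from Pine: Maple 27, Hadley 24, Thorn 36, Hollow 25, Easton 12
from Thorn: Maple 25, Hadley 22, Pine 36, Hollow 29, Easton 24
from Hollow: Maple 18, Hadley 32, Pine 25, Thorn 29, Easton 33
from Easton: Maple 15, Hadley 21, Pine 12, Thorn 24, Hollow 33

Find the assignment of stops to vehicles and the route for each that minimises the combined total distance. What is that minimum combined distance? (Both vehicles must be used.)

There are 2^4 − 1 = 15 ways to divide the 5 stops into two non-empty groups. For each, the best each vehicle can do is its own shortest tour through its group:
  {Hadley} + {Pine, Thorn, Hollow, Easton}: 52 + 104 = 156
  {Pine} + {Hadley, Thorn, Hollow, Easton}: 54 + 105 = 159
  {Hadley, Pine} + {Thorn, Hollow, Easton}: 77 + 86 = 163
  {Thorn} + {Hadley, Pine, Hollow, Easton}: 50 + 101 = 151
  {Hadley, Thorn} + {Pine, Hollow, Easton}: 73 + 70 = 143
  {Pine, Thorn} + {Hadley, Hollow, Easton}: 88 + 86 = 174
  … (15 splits in total)
  {Hollow} + {Hadley, Pine, Thorn, Easton}: 36 + 98 = 134  ← best
Best: vehicle 1 Maple → Hollow → Maple = 36; vehicle 2 Maple → Thorn → Hadley → Pine → Easton → Maple = 98; combined 134.

Minimum combined distance: 134.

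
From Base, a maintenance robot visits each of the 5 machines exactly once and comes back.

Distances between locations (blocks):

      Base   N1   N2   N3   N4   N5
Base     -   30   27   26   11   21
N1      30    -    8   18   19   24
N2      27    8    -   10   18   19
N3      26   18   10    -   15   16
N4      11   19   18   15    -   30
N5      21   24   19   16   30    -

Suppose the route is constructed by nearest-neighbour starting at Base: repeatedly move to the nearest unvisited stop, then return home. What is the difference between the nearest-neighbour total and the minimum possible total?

From Base: N4=11, N5=21, N3=26, N2=27, N1=30 → choose N4 (11).
From N4: N3=15, N2=18, N1=19, N5=30 → choose N3 (15).
From N3: N2=10, N5=16, N1=18 → choose N2 (10).
From N2: N1=8, N5=19 → choose N1 (8).
From N1: N5=24 → choose N5 (24).
NN route Base → N4 → N3 → N2 → N1 → N5 → Base costs 89.
Optimal: Base → N4 → N1 → N2 → N3 → N5 → Base costs 85 (by enumerating all 60 distinct tours).
Excess = 89 − 85 = 4.

4 blocks longer than the optimal tour.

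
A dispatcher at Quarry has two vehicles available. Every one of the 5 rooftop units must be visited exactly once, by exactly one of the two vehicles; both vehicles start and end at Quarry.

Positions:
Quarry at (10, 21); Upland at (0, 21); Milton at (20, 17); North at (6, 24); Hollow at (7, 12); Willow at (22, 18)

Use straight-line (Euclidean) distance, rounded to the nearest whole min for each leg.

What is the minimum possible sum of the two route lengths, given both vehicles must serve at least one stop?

57 min — the smallest possible combined total.

Try each way of splitting the stops between the two vehicles (each non-empty) and, for each split, find the best tour for each vehicle:
  {Upland} + {Milton, North, Hollow, Willow}: 20 + 45 = 65
  {Milton} + {Upland, North, Hollow, Willow}: 22 + 51 = 73
  {Upland, Milton} + {North, Hollow, Willow}: 41 + 45 = 86
  {North} + {Upland, Milton, Hollow, Willow}: 10 + 49 = 59
  {Upland, North} + {Milton, Hollow, Willow}: 22 + 37 = 59
  {Milton, North} + {Upland, Hollow, Willow}: 32 + 49 = 81
  … (15 splits in total)
  {Upland, North, Hollow} + {Milton, Willow}: 32 + 25 = 57  ← best
Best: vehicle 1 Quarry → North → Upland → Hollow → Quarry = 32; vehicle 2 Quarry → Milton → Willow → Quarry = 25; combined 57.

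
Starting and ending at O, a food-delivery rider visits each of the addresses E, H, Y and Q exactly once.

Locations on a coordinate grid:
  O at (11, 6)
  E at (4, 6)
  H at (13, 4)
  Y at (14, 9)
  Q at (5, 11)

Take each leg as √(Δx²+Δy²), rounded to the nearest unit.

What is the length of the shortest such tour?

With 4 stops there are 4!/2 = 12 distinct round trips (a route and its reverse cost the same).
O → E → H → Y → Q → O: 7+9+5+9+8 = 38
O → E → H → Q → Y → O: 7+9+11+9+4 = 40
O → E → Y → H → Q → O: 7+10+5+11+8 = 41
O → E → Y → Q → H → O: 7+10+9+11+3 = 40
O → E → Q → H → Y → O: 7+5+11+5+4 = 32
O → E → Q → Y → H → O: 7+5+9+5+3 = 29
O → H → E → Y → Q → O: 3+9+10+9+8 = 39
O → H → E → Q → Y → O: 3+9+5+9+4 = 30
O → H → Y → E → Q → O: 3+5+10+5+8 = 31
O → H → Q → E → Y → O: 3+11+5+10+4 = 33
O → Y → E → H → Q → O: 4+10+9+11+8 = 42
O → Y → H → E → Q → O: 4+5+9+5+8 = 31
The minimum is 29.
One optimal route: O → E → Q → Y → H → O (or its reverse).

29 — the shortest possible round trip.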